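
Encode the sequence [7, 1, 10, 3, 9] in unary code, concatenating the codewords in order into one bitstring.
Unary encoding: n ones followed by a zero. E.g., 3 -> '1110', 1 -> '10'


Encode each number as n ones followed by a terminating 0:
  7 -> 11111110 (8 bits)
  1 -> 10 (2 bits)
  10 -> 11111111110 (11 bits)
  3 -> 1110 (4 bits)
  9 -> 1111111110 (10 bits)
Total length = 8 + 2 + 11 + 4 + 10 = 35 bits.

Unary([7, 1, 10, 3, 9]) = 11111110101111111111011101111111110 (35 bits)


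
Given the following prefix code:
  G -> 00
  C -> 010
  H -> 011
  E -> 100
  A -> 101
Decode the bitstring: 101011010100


Decoding step by step:
Bits 101 -> A
Bits 011 -> H
Bits 010 -> C
Bits 100 -> E


Decoded message: AHCE


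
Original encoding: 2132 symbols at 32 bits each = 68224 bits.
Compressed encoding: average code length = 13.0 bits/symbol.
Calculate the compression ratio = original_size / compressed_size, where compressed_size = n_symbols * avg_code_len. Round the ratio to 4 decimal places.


original_size = n_symbols * orig_bits = 2132 * 32 = 68224 bits
compressed_size = n_symbols * avg_code_len = 2132 * 13.0 = 27716.0 bits
ratio = original_size / compressed_size = 68224 / 27716.0 = 2.4615

Compression ratio = 2.4615


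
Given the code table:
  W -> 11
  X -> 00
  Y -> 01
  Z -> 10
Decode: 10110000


Decoding:
10 -> Z
11 -> W
00 -> X
00 -> X


Result: ZWXX


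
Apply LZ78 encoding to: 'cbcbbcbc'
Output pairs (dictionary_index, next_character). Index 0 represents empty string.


LZ78 encoding steps:
Dictionary: {0: ''}
Step 1: w='' (idx 0), next='c' -> output (0, 'c'), add 'c' as idx 1
Step 2: w='' (idx 0), next='b' -> output (0, 'b'), add 'b' as idx 2
Step 3: w='c' (idx 1), next='b' -> output (1, 'b'), add 'cb' as idx 3
Step 4: w='b' (idx 2), next='c' -> output (2, 'c'), add 'bc' as idx 4
Step 5: w='bc' (idx 4), end of input -> output (4, '')


Encoded: [(0, 'c'), (0, 'b'), (1, 'b'), (2, 'c'), (4, '')]


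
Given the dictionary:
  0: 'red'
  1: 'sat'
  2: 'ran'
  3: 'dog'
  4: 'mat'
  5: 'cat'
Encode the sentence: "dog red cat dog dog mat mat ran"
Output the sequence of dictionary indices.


Look up each word in the dictionary:
  'dog' -> 3
  'red' -> 0
  'cat' -> 5
  'dog' -> 3
  'dog' -> 3
  'mat' -> 4
  'mat' -> 4
  'ran' -> 2

Encoded: [3, 0, 5, 3, 3, 4, 4, 2]


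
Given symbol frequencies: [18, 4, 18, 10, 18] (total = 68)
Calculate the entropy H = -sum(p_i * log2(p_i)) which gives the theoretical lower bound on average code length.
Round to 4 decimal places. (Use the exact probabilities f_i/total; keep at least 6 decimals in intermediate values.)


Per-symbol terms -p_i * log2(p_i) with p_i = f_i/68:
  p = 18/68 = 0.264706: log2(p) = -1.917538, -p*log2(p) = 0.507584
  p = 4/68 = 0.058824: log2(p) = -4.087463, -p*log2(p) = 0.240439
  p = 18/68 = 0.264706: log2(p) = -1.917538, -p*log2(p) = 0.507584
  p = 10/68 = 0.147059: log2(p) = -2.765535, -p*log2(p) = 0.406696
  p = 18/68 = 0.264706: log2(p) = -1.917538, -p*log2(p) = 0.507584
H = 0.507584 + 0.240439 + 0.507584 + 0.406696 + 0.507584 = 2.169887

H = 2.1699 bits/symbol


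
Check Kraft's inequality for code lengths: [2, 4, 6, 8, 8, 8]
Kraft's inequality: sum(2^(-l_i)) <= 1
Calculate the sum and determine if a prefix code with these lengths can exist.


Sum = 2^(-2) + 2^(-4) + 2^(-6) + 2^(-8) + 2^(-8) + 2^(-8)
    = 0.25 + 0.0625 + 0.015625 + 0.00390625 + 0.00390625 + 0.00390625
    = 87/256 = 0.33984375
Since 0.33984375 <= 1, Kraft's inequality IS satisfied.
A prefix code with these lengths CAN exist.

Kraft sum = 0.33984375. Satisfied.


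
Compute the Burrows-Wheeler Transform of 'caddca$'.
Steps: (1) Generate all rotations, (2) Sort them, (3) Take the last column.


Rotations (sorted):
  0: $caddca -> last char: a
  1: a$caddc -> last char: c
  2: addca$c -> last char: c
  3: ca$cadd -> last char: d
  4: caddca$ -> last char: $
  5: dca$cad -> last char: d
  6: ddca$ca -> last char: a


BWT = accd$da


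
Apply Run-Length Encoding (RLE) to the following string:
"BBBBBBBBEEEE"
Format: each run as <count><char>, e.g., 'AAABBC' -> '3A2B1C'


Scanning runs left to right:
  i=0: run of 'B' x 8 -> '8B'
  i=8: run of 'E' x 4 -> '4E'

RLE = 8B4E


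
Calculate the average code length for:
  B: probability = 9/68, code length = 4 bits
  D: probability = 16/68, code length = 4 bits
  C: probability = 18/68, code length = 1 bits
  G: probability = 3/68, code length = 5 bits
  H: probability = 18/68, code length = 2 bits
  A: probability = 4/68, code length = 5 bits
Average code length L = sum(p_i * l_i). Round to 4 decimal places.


Weighted contributions p_i * l_i:
  B: (9/68) * 4 = 36/68
  D: (16/68) * 4 = 64/68
  C: (18/68) * 1 = 18/68
  G: (3/68) * 5 = 15/68
  H: (18/68) * 2 = 36/68
  A: (4/68) * 5 = 20/68
Sum = (36 + 64 + 18 + 15 + 36 + 20)/68 = 189/68

L = 189/68 = 2.7794 bits/symbol


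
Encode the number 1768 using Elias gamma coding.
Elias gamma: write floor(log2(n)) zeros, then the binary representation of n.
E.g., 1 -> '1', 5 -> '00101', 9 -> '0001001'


num_bits = floor(log2(1768)) + 1 = 11
leading_zeros = num_bits - 1 = 10
binary(1768) = 11011101000

Elias gamma(1768) = '0000000000' + '11011101000' = 000000000011011101000 (21 bits)


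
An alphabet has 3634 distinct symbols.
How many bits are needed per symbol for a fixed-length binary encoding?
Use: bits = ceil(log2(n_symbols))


log2(3634) = 11.8273
Bracket: 2^11 = 2048 < 3634 <= 2^12 = 4096
So ceil(log2(3634)) = 12

bits = ceil(log2(3634)) = ceil(11.8273) = 12 bits


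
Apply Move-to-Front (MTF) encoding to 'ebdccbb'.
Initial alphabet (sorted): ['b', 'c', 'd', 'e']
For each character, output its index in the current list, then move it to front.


MTF encoding:
'e': index 3 in ['b', 'c', 'd', 'e'] -> ['e', 'b', 'c', 'd']
'b': index 1 in ['e', 'b', 'c', 'd'] -> ['b', 'e', 'c', 'd']
'd': index 3 in ['b', 'e', 'c', 'd'] -> ['d', 'b', 'e', 'c']
'c': index 3 in ['d', 'b', 'e', 'c'] -> ['c', 'd', 'b', 'e']
'c': index 0 in ['c', 'd', 'b', 'e'] -> ['c', 'd', 'b', 'e']
'b': index 2 in ['c', 'd', 'b', 'e'] -> ['b', 'c', 'd', 'e']
'b': index 0 in ['b', 'c', 'd', 'e'] -> ['b', 'c', 'd', 'e']


Output: [3, 1, 3, 3, 0, 2, 0]


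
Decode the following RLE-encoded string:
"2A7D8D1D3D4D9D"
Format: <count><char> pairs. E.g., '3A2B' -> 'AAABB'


Expanding each <count><char> pair:
  2A -> 'AA'
  7D -> 'DDDDDDD'
  8D -> 'DDDDDDDD'
  1D -> 'D'
  3D -> 'DDD'
  4D -> 'DDDD'
  9D -> 'DDDDDDDDD'

Decoded = AADDDDDDDDDDDDDDDDDDDDDDDDDDDDDDDD


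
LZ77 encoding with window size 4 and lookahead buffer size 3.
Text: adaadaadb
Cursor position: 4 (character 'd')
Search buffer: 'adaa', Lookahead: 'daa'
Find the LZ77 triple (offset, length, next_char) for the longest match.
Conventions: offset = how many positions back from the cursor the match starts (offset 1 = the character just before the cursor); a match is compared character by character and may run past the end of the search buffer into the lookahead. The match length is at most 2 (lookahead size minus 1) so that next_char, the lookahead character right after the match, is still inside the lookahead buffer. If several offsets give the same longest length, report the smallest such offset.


Try each offset into the search buffer:
  offset=1 (pos 3, char 'a'): match length 0
  offset=2 (pos 2, char 'a'): match length 0
  offset=3 (pos 1, char 'd'): match length 2
  offset=4 (pos 0, char 'a'): match length 0
Longest match has length 2 at offset 3.
next_char = character at position 4 + 2 = 6 -> 'a'

Best match: offset=3, length=2 (matching 'da' starting at position 1)
LZ77 triple: (3, 2, 'a')


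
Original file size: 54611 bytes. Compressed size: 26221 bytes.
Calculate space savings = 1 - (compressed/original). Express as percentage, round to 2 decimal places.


ratio = compressed/original = 26221/54611 = 0.480141
savings = 1 - ratio = 1 - 0.480141 = 0.519859
as a percentage: 0.519859 * 100 = 51.99%

Space savings = 1 - 26221/54611 = 51.99%


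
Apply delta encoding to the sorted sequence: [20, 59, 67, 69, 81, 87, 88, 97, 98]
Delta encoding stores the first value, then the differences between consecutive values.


First value: 20
Deltas:
  59 - 20 = 39
  67 - 59 = 8
  69 - 67 = 2
  81 - 69 = 12
  87 - 81 = 6
  88 - 87 = 1
  97 - 88 = 9
  98 - 97 = 1


Delta encoded: [20, 39, 8, 2, 12, 6, 1, 9, 1]


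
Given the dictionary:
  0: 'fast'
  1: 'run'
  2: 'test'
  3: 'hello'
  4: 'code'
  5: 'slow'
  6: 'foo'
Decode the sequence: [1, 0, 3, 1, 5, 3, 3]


Look up each index in the dictionary:
  1 -> 'run'
  0 -> 'fast'
  3 -> 'hello'
  1 -> 'run'
  5 -> 'slow'
  3 -> 'hello'
  3 -> 'hello'

Decoded: "run fast hello run slow hello hello"


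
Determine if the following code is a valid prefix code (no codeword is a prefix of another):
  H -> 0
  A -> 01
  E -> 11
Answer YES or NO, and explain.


Checking each pair (does one codeword prefix another?):
  H='0' vs A='01': prefix -- VIOLATION

NO -- this is NOT a valid prefix code. H (0) is a prefix of A (01).


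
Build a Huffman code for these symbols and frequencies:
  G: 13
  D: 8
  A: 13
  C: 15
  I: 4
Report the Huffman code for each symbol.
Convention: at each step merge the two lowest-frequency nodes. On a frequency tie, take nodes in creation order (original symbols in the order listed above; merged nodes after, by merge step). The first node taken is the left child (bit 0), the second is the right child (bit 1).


Huffman tree construction:
Step 1: Merge I(4) + D(8) = 12
Step 2: Merge (I+D)(12) + G(13) = 25
Step 3: Merge A(13) + C(15) = 28
Step 4: Merge ((I+D)+G)(25) + (A+C)(28) = 53
Read each symbol's code off the tree from the root (left child = 0, right child = 1).

Codes:
  G: 01 (length 2)
  D: 001 (length 3)
  A: 10 (length 2)
  C: 11 (length 2)
  I: 000 (length 3)
Average code length: 118/53 = 2.2264 bits/symbol


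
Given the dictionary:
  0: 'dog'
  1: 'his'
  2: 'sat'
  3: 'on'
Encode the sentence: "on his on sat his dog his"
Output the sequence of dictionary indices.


Look up each word in the dictionary:
  'on' -> 3
  'his' -> 1
  'on' -> 3
  'sat' -> 2
  'his' -> 1
  'dog' -> 0
  'his' -> 1

Encoded: [3, 1, 3, 2, 1, 0, 1]


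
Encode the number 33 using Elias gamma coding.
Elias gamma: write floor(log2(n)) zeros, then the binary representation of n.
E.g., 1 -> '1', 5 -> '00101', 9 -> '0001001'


num_bits = floor(log2(33)) + 1 = 6
leading_zeros = num_bits - 1 = 5
binary(33) = 100001

Elias gamma(33) = '00000' + '100001' = 00000100001 (11 bits)


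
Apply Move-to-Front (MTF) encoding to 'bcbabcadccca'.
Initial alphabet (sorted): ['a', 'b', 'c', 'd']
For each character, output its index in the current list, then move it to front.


MTF encoding:
'b': index 1 in ['a', 'b', 'c', 'd'] -> ['b', 'a', 'c', 'd']
'c': index 2 in ['b', 'a', 'c', 'd'] -> ['c', 'b', 'a', 'd']
'b': index 1 in ['c', 'b', 'a', 'd'] -> ['b', 'c', 'a', 'd']
'a': index 2 in ['b', 'c', 'a', 'd'] -> ['a', 'b', 'c', 'd']
'b': index 1 in ['a', 'b', 'c', 'd'] -> ['b', 'a', 'c', 'd']
'c': index 2 in ['b', 'a', 'c', 'd'] -> ['c', 'b', 'a', 'd']
'a': index 2 in ['c', 'b', 'a', 'd'] -> ['a', 'c', 'b', 'd']
'd': index 3 in ['a', 'c', 'b', 'd'] -> ['d', 'a', 'c', 'b']
'c': index 2 in ['d', 'a', 'c', 'b'] -> ['c', 'd', 'a', 'b']
'c': index 0 in ['c', 'd', 'a', 'b'] -> ['c', 'd', 'a', 'b']
'c': index 0 in ['c', 'd', 'a', 'b'] -> ['c', 'd', 'a', 'b']
'a': index 2 in ['c', 'd', 'a', 'b'] -> ['a', 'c', 'd', 'b']


Output: [1, 2, 1, 2, 1, 2, 2, 3, 2, 0, 0, 2]


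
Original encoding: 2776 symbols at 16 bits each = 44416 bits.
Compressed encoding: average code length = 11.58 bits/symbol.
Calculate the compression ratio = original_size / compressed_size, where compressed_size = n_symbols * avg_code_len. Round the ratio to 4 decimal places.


original_size = n_symbols * orig_bits = 2776 * 16 = 44416 bits
compressed_size = n_symbols * avg_code_len = 2776 * 11.58 = 32146.08 bits
ratio = original_size / compressed_size = 44416 / 32146.08 = 1.3817

Compression ratio = 1.3817


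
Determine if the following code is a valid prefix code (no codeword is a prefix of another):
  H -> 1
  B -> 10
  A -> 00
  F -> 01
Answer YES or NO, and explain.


Checking each pair (does one codeword prefix another?):
  H='1' vs B='10': prefix -- VIOLATION

NO -- this is NOT a valid prefix code. H (1) is a prefix of B (10).


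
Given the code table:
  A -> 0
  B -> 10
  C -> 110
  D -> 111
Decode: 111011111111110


Decoding:
111 -> D
0 -> A
111 -> D
111 -> D
111 -> D
10 -> B


Result: DADDDB


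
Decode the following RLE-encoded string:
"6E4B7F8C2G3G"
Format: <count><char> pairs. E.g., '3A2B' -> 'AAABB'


Expanding each <count><char> pair:
  6E -> 'EEEEEE'
  4B -> 'BBBB'
  7F -> 'FFFFFFF'
  8C -> 'CCCCCCCC'
  2G -> 'GG'
  3G -> 'GGG'

Decoded = EEEEEEBBBBFFFFFFFCCCCCCCCGGGGG


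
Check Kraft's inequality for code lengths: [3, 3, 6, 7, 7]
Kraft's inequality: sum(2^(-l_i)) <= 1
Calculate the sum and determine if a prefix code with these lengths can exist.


Sum = 2^(-3) + 2^(-3) + 2^(-6) + 2^(-7) + 2^(-7)
    = 0.125 + 0.125 + 0.015625 + 0.0078125 + 0.0078125
    = 36/128 = 0.28125
Since 0.28125 <= 1, Kraft's inequality IS satisfied.
A prefix code with these lengths CAN exist.

Kraft sum = 0.28125. Satisfied.


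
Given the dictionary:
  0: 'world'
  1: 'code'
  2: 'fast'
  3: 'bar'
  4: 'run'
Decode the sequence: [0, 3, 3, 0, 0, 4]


Look up each index in the dictionary:
  0 -> 'world'
  3 -> 'bar'
  3 -> 'bar'
  0 -> 'world'
  0 -> 'world'
  4 -> 'run'

Decoded: "world bar bar world world run"


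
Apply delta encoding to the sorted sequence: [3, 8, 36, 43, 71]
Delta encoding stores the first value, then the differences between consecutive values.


First value: 3
Deltas:
  8 - 3 = 5
  36 - 8 = 28
  43 - 36 = 7
  71 - 43 = 28


Delta encoded: [3, 5, 28, 7, 28]


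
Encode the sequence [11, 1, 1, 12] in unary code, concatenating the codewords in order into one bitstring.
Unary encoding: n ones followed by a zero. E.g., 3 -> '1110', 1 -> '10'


Encode each number as n ones followed by a terminating 0:
  11 -> 111111111110 (12 bits)
  1 -> 10 (2 bits)
  1 -> 10 (2 bits)
  12 -> 1111111111110 (13 bits)
Total length = 12 + 2 + 2 + 13 = 29 bits.

Unary([11, 1, 1, 12]) = 11111111111010101111111111110 (29 bits)


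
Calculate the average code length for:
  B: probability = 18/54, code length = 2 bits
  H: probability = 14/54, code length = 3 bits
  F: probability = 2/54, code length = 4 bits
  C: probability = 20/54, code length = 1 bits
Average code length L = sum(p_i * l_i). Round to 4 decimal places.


Weighted contributions p_i * l_i:
  B: (18/54) * 2 = 36/54
  H: (14/54) * 3 = 42/54
  F: (2/54) * 4 = 8/54
  C: (20/54) * 1 = 20/54
Sum = (36 + 42 + 8 + 20)/54 = 106/54

L = 106/54 = 1.9630 bits/symbol


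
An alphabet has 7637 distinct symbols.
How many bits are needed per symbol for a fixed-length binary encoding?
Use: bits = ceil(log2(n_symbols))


log2(7637) = 12.8988
Bracket: 2^12 = 4096 < 7637 <= 2^13 = 8192
So ceil(log2(7637)) = 13

bits = ceil(log2(7637)) = ceil(12.8988) = 13 bits


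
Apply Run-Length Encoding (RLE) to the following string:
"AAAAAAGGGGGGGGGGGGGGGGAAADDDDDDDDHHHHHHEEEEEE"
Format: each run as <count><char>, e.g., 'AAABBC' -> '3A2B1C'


Scanning runs left to right:
  i=0: run of 'A' x 6 -> '6A'
  i=6: run of 'G' x 16 -> '16G'
  i=22: run of 'A' x 3 -> '3A'
  i=25: run of 'D' x 8 -> '8D'
  i=33: run of 'H' x 6 -> '6H'
  i=39: run of 'E' x 6 -> '6E'

RLE = 6A16G3A8D6H6E


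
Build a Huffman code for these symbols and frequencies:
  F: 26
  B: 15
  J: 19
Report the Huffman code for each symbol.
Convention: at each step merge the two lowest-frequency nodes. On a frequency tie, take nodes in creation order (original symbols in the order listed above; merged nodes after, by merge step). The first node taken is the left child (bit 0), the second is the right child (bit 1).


Huffman tree construction:
Step 1: Merge B(15) + J(19) = 34
Step 2: Merge F(26) + (B+J)(34) = 60
Read each symbol's code off the tree from the root (left child = 0, right child = 1).

Codes:
  F: 0 (length 1)
  B: 10 (length 2)
  J: 11 (length 2)
Average code length: 94/60 = 1.5667 bits/symbol


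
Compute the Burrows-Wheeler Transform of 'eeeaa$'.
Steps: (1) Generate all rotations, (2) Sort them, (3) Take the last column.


Rotations (sorted):
  0: $eeeaa -> last char: a
  1: a$eeea -> last char: a
  2: aa$eee -> last char: e
  3: eaa$ee -> last char: e
  4: eeaa$e -> last char: e
  5: eeeaa$ -> last char: $


BWT = aaeee$


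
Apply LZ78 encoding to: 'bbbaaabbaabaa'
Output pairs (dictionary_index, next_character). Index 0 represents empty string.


LZ78 encoding steps:
Dictionary: {0: ''}
Step 1: w='' (idx 0), next='b' -> output (0, 'b'), add 'b' as idx 1
Step 2: w='b' (idx 1), next='b' -> output (1, 'b'), add 'bb' as idx 2
Step 3: w='' (idx 0), next='a' -> output (0, 'a'), add 'a' as idx 3
Step 4: w='a' (idx 3), next='a' -> output (3, 'a'), add 'aa' as idx 4
Step 5: w='bb' (idx 2), next='a' -> output (2, 'a'), add 'bba' as idx 5
Step 6: w='a' (idx 3), next='b' -> output (3, 'b'), add 'ab' as idx 6
Step 7: w='aa' (idx 4), end of input -> output (4, '')


Encoded: [(0, 'b'), (1, 'b'), (0, 'a'), (3, 'a'), (2, 'a'), (3, 'b'), (4, '')]


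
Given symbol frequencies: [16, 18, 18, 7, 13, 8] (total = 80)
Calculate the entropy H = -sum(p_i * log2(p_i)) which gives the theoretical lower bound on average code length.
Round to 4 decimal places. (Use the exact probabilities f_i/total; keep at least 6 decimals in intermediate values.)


Per-symbol terms -p_i * log2(p_i) with p_i = f_i/80:
  p = 16/80 = 0.200000: log2(p) = -2.321928, -p*log2(p) = 0.464386
  p = 18/80 = 0.225000: log2(p) = -2.152003, -p*log2(p) = 0.484201
  p = 18/80 = 0.225000: log2(p) = -2.152003, -p*log2(p) = 0.484201
  p = 7/80 = 0.087500: log2(p) = -3.514573, -p*log2(p) = 0.307525
  p = 13/80 = 0.162500: log2(p) = -2.621488, -p*log2(p) = 0.425992
  p = 8/80 = 0.100000: log2(p) = -3.321928, -p*log2(p) = 0.332193
H = 0.464386 + 0.484201 + 0.484201 + 0.307525 + 0.425992 + 0.332193 = 2.498498

H = 2.4985 bits/symbol


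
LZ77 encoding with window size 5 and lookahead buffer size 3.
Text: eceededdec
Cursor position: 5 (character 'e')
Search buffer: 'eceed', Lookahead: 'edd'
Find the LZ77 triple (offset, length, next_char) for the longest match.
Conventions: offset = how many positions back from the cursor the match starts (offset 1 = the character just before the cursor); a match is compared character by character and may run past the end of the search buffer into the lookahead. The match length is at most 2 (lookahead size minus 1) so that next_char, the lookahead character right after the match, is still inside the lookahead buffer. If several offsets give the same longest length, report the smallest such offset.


Try each offset into the search buffer:
  offset=1 (pos 4, char 'd'): match length 0
  offset=2 (pos 3, char 'e'): match length 2
  offset=3 (pos 2, char 'e'): match length 1
  offset=4 (pos 1, char 'c'): match length 0
  offset=5 (pos 0, char 'e'): match length 1
Longest match has length 2 at offset 2.
next_char = character at position 5 + 2 = 7 -> 'd'

Best match: offset=2, length=2 (matching 'ed' starting at position 3)
LZ77 triple: (2, 2, 'd')


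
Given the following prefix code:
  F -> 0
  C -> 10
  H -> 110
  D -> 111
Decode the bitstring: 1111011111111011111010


Decoding step by step:
Bits 111 -> D
Bits 10 -> C
Bits 111 -> D
Bits 111 -> D
Bits 110 -> H
Bits 111 -> D
Bits 110 -> H
Bits 10 -> C


Decoded message: DCDDHDHC


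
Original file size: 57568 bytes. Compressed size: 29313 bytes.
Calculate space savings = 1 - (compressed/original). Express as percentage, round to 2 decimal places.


ratio = compressed/original = 29313/57568 = 0.509189
savings = 1 - ratio = 1 - 0.509189 = 0.490811
as a percentage: 0.490811 * 100 = 49.08%

Space savings = 1 - 29313/57568 = 49.08%


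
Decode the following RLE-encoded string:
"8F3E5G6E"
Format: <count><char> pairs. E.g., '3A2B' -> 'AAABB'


Expanding each <count><char> pair:
  8F -> 'FFFFFFFF'
  3E -> 'EEE'
  5G -> 'GGGGG'
  6E -> 'EEEEEE'

Decoded = FFFFFFFFEEEGGGGGEEEEEE


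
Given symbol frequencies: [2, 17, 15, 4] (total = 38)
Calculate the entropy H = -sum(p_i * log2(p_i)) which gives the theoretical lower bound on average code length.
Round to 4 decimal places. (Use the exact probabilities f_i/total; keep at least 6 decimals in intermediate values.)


Per-symbol terms -p_i * log2(p_i) with p_i = f_i/38:
  p = 2/38 = 0.052632: log2(p) = -4.247928, -p*log2(p) = 0.223575
  p = 17/38 = 0.447368: log2(p) = -1.160465, -p*log2(p) = 0.519155
  p = 15/38 = 0.394737: log2(p) = -1.341037, -p*log2(p) = 0.529357
  p = 4/38 = 0.105263: log2(p) = -3.247928, -p*log2(p) = 0.341887
H = 0.223575 + 0.519155 + 0.529357 + 0.341887 = 1.613974

H = 1.614 bits/symbol


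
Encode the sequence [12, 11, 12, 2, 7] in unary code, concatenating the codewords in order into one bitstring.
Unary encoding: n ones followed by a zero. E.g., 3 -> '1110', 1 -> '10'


Encode each number as n ones followed by a terminating 0:
  12 -> 1111111111110 (13 bits)
  11 -> 111111111110 (12 bits)
  12 -> 1111111111110 (13 bits)
  2 -> 110 (3 bits)
  7 -> 11111110 (8 bits)
Total length = 13 + 12 + 13 + 3 + 8 = 49 bits.

Unary([12, 11, 12, 2, 7]) = 1111111111110111111111110111111111111011011111110 (49 bits)


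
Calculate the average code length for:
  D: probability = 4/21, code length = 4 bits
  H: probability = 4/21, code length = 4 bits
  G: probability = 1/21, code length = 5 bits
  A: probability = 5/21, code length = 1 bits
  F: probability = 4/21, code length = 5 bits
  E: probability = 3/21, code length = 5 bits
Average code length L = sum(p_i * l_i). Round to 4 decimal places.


Weighted contributions p_i * l_i:
  D: (4/21) * 4 = 16/21
  H: (4/21) * 4 = 16/21
  G: (1/21) * 5 = 5/21
  A: (5/21) * 1 = 5/21
  F: (4/21) * 5 = 20/21
  E: (3/21) * 5 = 15/21
Sum = (16 + 16 + 5 + 5 + 20 + 15)/21 = 77/21

L = 77/21 = 3.6667 bits/symbol


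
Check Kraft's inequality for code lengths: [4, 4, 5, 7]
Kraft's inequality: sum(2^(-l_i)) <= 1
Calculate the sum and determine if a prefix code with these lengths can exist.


Sum = 2^(-4) + 2^(-4) + 2^(-5) + 2^(-7)
    = 0.0625 + 0.0625 + 0.03125 + 0.0078125
    = 21/128 = 0.1640625
Since 0.1640625 <= 1, Kraft's inequality IS satisfied.
A prefix code with these lengths CAN exist.

Kraft sum = 0.1640625. Satisfied.


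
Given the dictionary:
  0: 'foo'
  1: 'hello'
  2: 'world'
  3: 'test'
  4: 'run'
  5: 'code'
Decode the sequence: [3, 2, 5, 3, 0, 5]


Look up each index in the dictionary:
  3 -> 'test'
  2 -> 'world'
  5 -> 'code'
  3 -> 'test'
  0 -> 'foo'
  5 -> 'code'

Decoded: "test world code test foo code"


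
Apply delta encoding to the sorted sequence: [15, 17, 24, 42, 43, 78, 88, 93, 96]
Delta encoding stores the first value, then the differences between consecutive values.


First value: 15
Deltas:
  17 - 15 = 2
  24 - 17 = 7
  42 - 24 = 18
  43 - 42 = 1
  78 - 43 = 35
  88 - 78 = 10
  93 - 88 = 5
  96 - 93 = 3


Delta encoded: [15, 2, 7, 18, 1, 35, 10, 5, 3]


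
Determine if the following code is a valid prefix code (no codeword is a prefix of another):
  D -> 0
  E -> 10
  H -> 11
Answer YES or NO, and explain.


Checking each pair (does one codeword prefix another?):
  D='0' vs E='10': no prefix
  D='0' vs H='11': no prefix
  E='10' vs D='0': no prefix
  E='10' vs H='11': no prefix
  H='11' vs D='0': no prefix
  H='11' vs E='10': no prefix
No violation found over all pairs.

YES -- this is a valid prefix code. No codeword is a prefix of any other codeword.


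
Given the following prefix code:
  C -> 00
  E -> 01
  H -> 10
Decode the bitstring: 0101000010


Decoding step by step:
Bits 01 -> E
Bits 01 -> E
Bits 00 -> C
Bits 00 -> C
Bits 10 -> H


Decoded message: EECCH


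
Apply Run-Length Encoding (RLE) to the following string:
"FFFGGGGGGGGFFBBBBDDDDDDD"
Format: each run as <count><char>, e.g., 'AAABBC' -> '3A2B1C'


Scanning runs left to right:
  i=0: run of 'F' x 3 -> '3F'
  i=3: run of 'G' x 8 -> '8G'
  i=11: run of 'F' x 2 -> '2F'
  i=13: run of 'B' x 4 -> '4B'
  i=17: run of 'D' x 7 -> '7D'

RLE = 3F8G2F4B7D


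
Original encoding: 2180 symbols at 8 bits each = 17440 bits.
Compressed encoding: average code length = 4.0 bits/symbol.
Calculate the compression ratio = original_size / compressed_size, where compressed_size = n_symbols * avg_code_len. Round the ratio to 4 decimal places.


original_size = n_symbols * orig_bits = 2180 * 8 = 17440 bits
compressed_size = n_symbols * avg_code_len = 2180 * 4.0 = 8720.0 bits
ratio = original_size / compressed_size = 17440 / 8720.0 = 2.0

Compression ratio = 2.0


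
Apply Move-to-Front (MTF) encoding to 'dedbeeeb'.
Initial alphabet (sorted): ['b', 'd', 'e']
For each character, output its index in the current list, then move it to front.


MTF encoding:
'd': index 1 in ['b', 'd', 'e'] -> ['d', 'b', 'e']
'e': index 2 in ['d', 'b', 'e'] -> ['e', 'd', 'b']
'd': index 1 in ['e', 'd', 'b'] -> ['d', 'e', 'b']
'b': index 2 in ['d', 'e', 'b'] -> ['b', 'd', 'e']
'e': index 2 in ['b', 'd', 'e'] -> ['e', 'b', 'd']
'e': index 0 in ['e', 'b', 'd'] -> ['e', 'b', 'd']
'e': index 0 in ['e', 'b', 'd'] -> ['e', 'b', 'd']
'b': index 1 in ['e', 'b', 'd'] -> ['b', 'e', 'd']


Output: [1, 2, 1, 2, 2, 0, 0, 1]


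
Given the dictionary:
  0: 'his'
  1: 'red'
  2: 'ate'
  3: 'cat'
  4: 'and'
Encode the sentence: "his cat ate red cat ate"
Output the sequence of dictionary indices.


Look up each word in the dictionary:
  'his' -> 0
  'cat' -> 3
  'ate' -> 2
  'red' -> 1
  'cat' -> 3
  'ate' -> 2

Encoded: [0, 3, 2, 1, 3, 2]


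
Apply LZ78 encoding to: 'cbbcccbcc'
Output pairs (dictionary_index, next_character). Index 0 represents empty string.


LZ78 encoding steps:
Dictionary: {0: ''}
Step 1: w='' (idx 0), next='c' -> output (0, 'c'), add 'c' as idx 1
Step 2: w='' (idx 0), next='b' -> output (0, 'b'), add 'b' as idx 2
Step 3: w='b' (idx 2), next='c' -> output (2, 'c'), add 'bc' as idx 3
Step 4: w='c' (idx 1), next='c' -> output (1, 'c'), add 'cc' as idx 4
Step 5: w='bc' (idx 3), next='c' -> output (3, 'c'), add 'bcc' as idx 5


Encoded: [(0, 'c'), (0, 'b'), (2, 'c'), (1, 'c'), (3, 'c')]


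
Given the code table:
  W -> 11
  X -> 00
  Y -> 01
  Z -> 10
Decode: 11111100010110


Decoding:
11 -> W
11 -> W
11 -> W
00 -> X
01 -> Y
01 -> Y
10 -> Z


Result: WWWXYYZ


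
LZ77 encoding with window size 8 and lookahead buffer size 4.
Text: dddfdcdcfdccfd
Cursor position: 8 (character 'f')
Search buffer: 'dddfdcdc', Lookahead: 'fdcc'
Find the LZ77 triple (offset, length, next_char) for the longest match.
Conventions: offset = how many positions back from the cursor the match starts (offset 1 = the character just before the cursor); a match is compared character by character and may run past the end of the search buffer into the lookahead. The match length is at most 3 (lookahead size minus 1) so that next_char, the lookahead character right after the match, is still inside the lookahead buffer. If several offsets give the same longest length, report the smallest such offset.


Try each offset into the search buffer:
  offset=1 (pos 7, char 'c'): match length 0
  offset=2 (pos 6, char 'd'): match length 0
  offset=3 (pos 5, char 'c'): match length 0
  offset=4 (pos 4, char 'd'): match length 0
  offset=5 (pos 3, char 'f'): match length 3
  offset=6 (pos 2, char 'd'): match length 0
  offset=7 (pos 1, char 'd'): match length 0
  offset=8 (pos 0, char 'd'): match length 0
Longest match has length 3 at offset 5.
next_char = character at position 8 + 3 = 11 -> 'c'

Best match: offset=5, length=3 (matching 'fdc' starting at position 3)
LZ77 triple: (5, 3, 'c')


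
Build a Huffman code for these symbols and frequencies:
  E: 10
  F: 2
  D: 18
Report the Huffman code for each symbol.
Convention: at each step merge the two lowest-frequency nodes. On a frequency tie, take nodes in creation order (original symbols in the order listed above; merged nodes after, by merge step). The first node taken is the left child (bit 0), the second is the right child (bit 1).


Huffman tree construction:
Step 1: Merge F(2) + E(10) = 12
Step 2: Merge (F+E)(12) + D(18) = 30
Read each symbol's code off the tree from the root (left child = 0, right child = 1).

Codes:
  E: 01 (length 2)
  F: 00 (length 2)
  D: 1 (length 1)
Average code length: 42/30 = 1.4000 bits/symbol


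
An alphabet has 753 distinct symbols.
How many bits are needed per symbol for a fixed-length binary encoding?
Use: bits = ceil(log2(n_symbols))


log2(753) = 9.5565
Bracket: 2^9 = 512 < 753 <= 2^10 = 1024
So ceil(log2(753)) = 10

bits = ceil(log2(753)) = ceil(9.5565) = 10 bits


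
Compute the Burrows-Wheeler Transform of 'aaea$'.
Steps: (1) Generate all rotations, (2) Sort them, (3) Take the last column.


Rotations (sorted):
  0: $aaea -> last char: a
  1: a$aae -> last char: e
  2: aaea$ -> last char: $
  3: aea$a -> last char: a
  4: ea$aa -> last char: a


BWT = ae$aa


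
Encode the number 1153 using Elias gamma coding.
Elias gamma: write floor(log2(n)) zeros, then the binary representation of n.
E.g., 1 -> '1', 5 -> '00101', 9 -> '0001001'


num_bits = floor(log2(1153)) + 1 = 11
leading_zeros = num_bits - 1 = 10
binary(1153) = 10010000001

Elias gamma(1153) = '0000000000' + '10010000001' = 000000000010010000001 (21 bits)


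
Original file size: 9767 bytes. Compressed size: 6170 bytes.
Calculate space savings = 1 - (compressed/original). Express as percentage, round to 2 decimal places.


ratio = compressed/original = 6170/9767 = 0.631719
savings = 1 - ratio = 1 - 0.631719 = 0.368281
as a percentage: 0.368281 * 100 = 36.83%

Space savings = 1 - 6170/9767 = 36.83%


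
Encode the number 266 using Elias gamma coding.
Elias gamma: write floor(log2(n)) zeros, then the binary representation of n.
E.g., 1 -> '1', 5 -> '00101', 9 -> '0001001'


num_bits = floor(log2(266)) + 1 = 9
leading_zeros = num_bits - 1 = 8
binary(266) = 100001010

Elias gamma(266) = '00000000' + '100001010' = 00000000100001010 (17 bits)


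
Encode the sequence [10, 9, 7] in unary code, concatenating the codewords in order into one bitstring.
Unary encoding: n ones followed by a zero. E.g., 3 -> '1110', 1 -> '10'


Encode each number as n ones followed by a terminating 0:
  10 -> 11111111110 (11 bits)
  9 -> 1111111110 (10 bits)
  7 -> 11111110 (8 bits)
Total length = 11 + 10 + 8 = 29 bits.

Unary([10, 9, 7]) = 11111111110111111111011111110 (29 bits)


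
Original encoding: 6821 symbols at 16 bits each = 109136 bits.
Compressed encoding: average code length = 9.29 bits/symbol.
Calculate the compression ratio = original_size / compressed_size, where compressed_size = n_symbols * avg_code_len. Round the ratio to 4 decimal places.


original_size = n_symbols * orig_bits = 6821 * 16 = 109136 bits
compressed_size = n_symbols * avg_code_len = 6821 * 9.29 = 63367.09 bits
ratio = original_size / compressed_size = 109136 / 63367.09 = 1.7223

Compression ratio = 1.7223


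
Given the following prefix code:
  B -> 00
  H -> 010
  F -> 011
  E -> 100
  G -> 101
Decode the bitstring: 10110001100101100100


Decoding step by step:
Bits 101 -> G
Bits 100 -> E
Bits 011 -> F
Bits 00 -> B
Bits 101 -> G
Bits 100 -> E
Bits 100 -> E


Decoded message: GEFBGEE


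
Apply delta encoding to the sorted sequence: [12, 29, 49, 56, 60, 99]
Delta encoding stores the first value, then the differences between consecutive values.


First value: 12
Deltas:
  29 - 12 = 17
  49 - 29 = 20
  56 - 49 = 7
  60 - 56 = 4
  99 - 60 = 39


Delta encoded: [12, 17, 20, 7, 4, 39]


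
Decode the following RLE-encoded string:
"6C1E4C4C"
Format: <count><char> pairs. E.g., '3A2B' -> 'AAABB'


Expanding each <count><char> pair:
  6C -> 'CCCCCC'
  1E -> 'E'
  4C -> 'CCCC'
  4C -> 'CCCC'

Decoded = CCCCCCECCCCCCCC


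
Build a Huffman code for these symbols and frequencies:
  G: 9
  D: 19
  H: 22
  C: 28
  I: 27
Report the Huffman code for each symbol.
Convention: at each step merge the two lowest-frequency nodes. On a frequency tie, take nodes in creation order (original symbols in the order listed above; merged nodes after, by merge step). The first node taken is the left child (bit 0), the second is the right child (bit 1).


Huffman tree construction:
Step 1: Merge G(9) + D(19) = 28
Step 2: Merge H(22) + I(27) = 49
Step 3: Merge C(28) + (G+D)(28) = 56
Step 4: Merge (H+I)(49) + (C+(G+D))(56) = 105
Read each symbol's code off the tree from the root (left child = 0, right child = 1).

Codes:
  G: 110 (length 3)
  D: 111 (length 3)
  H: 00 (length 2)
  C: 10 (length 2)
  I: 01 (length 2)
Average code length: 238/105 = 2.2667 bits/symbol


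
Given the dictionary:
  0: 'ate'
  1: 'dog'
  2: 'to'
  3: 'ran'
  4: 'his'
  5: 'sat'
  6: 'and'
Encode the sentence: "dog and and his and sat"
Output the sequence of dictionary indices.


Look up each word in the dictionary:
  'dog' -> 1
  'and' -> 6
  'and' -> 6
  'his' -> 4
  'and' -> 6
  'sat' -> 5

Encoded: [1, 6, 6, 4, 6, 5]


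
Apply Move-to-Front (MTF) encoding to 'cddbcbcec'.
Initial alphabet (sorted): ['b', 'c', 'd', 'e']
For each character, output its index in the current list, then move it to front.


MTF encoding:
'c': index 1 in ['b', 'c', 'd', 'e'] -> ['c', 'b', 'd', 'e']
'd': index 2 in ['c', 'b', 'd', 'e'] -> ['d', 'c', 'b', 'e']
'd': index 0 in ['d', 'c', 'b', 'e'] -> ['d', 'c', 'b', 'e']
'b': index 2 in ['d', 'c', 'b', 'e'] -> ['b', 'd', 'c', 'e']
'c': index 2 in ['b', 'd', 'c', 'e'] -> ['c', 'b', 'd', 'e']
'b': index 1 in ['c', 'b', 'd', 'e'] -> ['b', 'c', 'd', 'e']
'c': index 1 in ['b', 'c', 'd', 'e'] -> ['c', 'b', 'd', 'e']
'e': index 3 in ['c', 'b', 'd', 'e'] -> ['e', 'c', 'b', 'd']
'c': index 1 in ['e', 'c', 'b', 'd'] -> ['c', 'e', 'b', 'd']


Output: [1, 2, 0, 2, 2, 1, 1, 3, 1]


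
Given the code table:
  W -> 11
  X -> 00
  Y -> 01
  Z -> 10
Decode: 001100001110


Decoding:
00 -> X
11 -> W
00 -> X
00 -> X
11 -> W
10 -> Z


Result: XWXXWZ


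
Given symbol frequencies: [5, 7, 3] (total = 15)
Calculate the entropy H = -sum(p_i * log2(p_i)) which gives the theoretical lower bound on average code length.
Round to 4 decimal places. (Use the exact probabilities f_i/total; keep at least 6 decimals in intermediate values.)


Per-symbol terms -p_i * log2(p_i) with p_i = f_i/15:
  p = 5/15 = 0.333333: log2(p) = -1.584963, -p*log2(p) = 0.528321
  p = 7/15 = 0.466667: log2(p) = -1.099536, -p*log2(p) = 0.513117
  p = 3/15 = 0.200000: log2(p) = -2.321928, -p*log2(p) = 0.464386
H = 0.528321 + 0.513117 + 0.464386 = 1.505824

H = 1.5058 bits/symbol


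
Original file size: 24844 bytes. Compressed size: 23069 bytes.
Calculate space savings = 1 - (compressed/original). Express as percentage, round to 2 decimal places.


ratio = compressed/original = 23069/24844 = 0.928554
savings = 1 - ratio = 1 - 0.928554 = 0.071446
as a percentage: 0.071446 * 100 = 7.14%

Space savings = 1 - 23069/24844 = 7.14%


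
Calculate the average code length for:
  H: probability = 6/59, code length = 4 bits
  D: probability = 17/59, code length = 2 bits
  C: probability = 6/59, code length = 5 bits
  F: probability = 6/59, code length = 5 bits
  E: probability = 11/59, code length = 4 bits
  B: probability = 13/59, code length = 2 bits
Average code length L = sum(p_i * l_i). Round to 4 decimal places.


Weighted contributions p_i * l_i:
  H: (6/59) * 4 = 24/59
  D: (17/59) * 2 = 34/59
  C: (6/59) * 5 = 30/59
  F: (6/59) * 5 = 30/59
  E: (11/59) * 4 = 44/59
  B: (13/59) * 2 = 26/59
Sum = (24 + 34 + 30 + 30 + 44 + 26)/59 = 188/59

L = 188/59 = 3.1864 bits/symbol


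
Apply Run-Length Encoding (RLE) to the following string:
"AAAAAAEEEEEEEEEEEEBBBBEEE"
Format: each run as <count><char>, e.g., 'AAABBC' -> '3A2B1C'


Scanning runs left to right:
  i=0: run of 'A' x 6 -> '6A'
  i=6: run of 'E' x 12 -> '12E'
  i=18: run of 'B' x 4 -> '4B'
  i=22: run of 'E' x 3 -> '3E'

RLE = 6A12E4B3E


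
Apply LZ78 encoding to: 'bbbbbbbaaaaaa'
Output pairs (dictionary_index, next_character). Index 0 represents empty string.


LZ78 encoding steps:
Dictionary: {0: ''}
Step 1: w='' (idx 0), next='b' -> output (0, 'b'), add 'b' as idx 1
Step 2: w='b' (idx 1), next='b' -> output (1, 'b'), add 'bb' as idx 2
Step 3: w='bb' (idx 2), next='b' -> output (2, 'b'), add 'bbb' as idx 3
Step 4: w='b' (idx 1), next='a' -> output (1, 'a'), add 'ba' as idx 4
Step 5: w='' (idx 0), next='a' -> output (0, 'a'), add 'a' as idx 5
Step 6: w='a' (idx 5), next='a' -> output (5, 'a'), add 'aa' as idx 6
Step 7: w='aa' (idx 6), end of input -> output (6, '')


Encoded: [(0, 'b'), (1, 'b'), (2, 'b'), (1, 'a'), (0, 'a'), (5, 'a'), (6, '')]


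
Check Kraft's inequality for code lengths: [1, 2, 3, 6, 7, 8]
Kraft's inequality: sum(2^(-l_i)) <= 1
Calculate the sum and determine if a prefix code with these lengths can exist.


Sum = 2^(-1) + 2^(-2) + 2^(-3) + 2^(-6) + 2^(-7) + 2^(-8)
    = 0.5 + 0.25 + 0.125 + 0.015625 + 0.0078125 + 0.00390625
    = 231/256 = 0.90234375
Since 0.90234375 <= 1, Kraft's inequality IS satisfied.
A prefix code with these lengths CAN exist.

Kraft sum = 0.90234375. Satisfied.


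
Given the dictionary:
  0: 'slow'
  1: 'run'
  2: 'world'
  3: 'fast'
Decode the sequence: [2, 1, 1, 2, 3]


Look up each index in the dictionary:
  2 -> 'world'
  1 -> 'run'
  1 -> 'run'
  2 -> 'world'
  3 -> 'fast'

Decoded: "world run run world fast"


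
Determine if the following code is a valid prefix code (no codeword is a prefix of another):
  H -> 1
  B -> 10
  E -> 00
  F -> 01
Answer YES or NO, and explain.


Checking each pair (does one codeword prefix another?):
  H='1' vs B='10': prefix -- VIOLATION

NO -- this is NOT a valid prefix code. H (1) is a prefix of B (10).


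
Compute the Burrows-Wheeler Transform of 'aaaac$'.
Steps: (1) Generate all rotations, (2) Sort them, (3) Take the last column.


Rotations (sorted):
  0: $aaaac -> last char: c
  1: aaaac$ -> last char: $
  2: aaac$a -> last char: a
  3: aac$aa -> last char: a
  4: ac$aaa -> last char: a
  5: c$aaaa -> last char: a


BWT = c$aaaa


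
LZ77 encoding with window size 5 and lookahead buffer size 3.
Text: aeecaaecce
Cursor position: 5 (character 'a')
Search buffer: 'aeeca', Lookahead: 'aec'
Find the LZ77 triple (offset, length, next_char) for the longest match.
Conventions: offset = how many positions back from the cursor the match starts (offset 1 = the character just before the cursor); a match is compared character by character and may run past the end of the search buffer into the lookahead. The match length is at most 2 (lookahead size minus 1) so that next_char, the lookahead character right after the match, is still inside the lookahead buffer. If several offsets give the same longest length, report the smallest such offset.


Try each offset into the search buffer:
  offset=1 (pos 4, char 'a'): match length 1
  offset=2 (pos 3, char 'c'): match length 0
  offset=3 (pos 2, char 'e'): match length 0
  offset=4 (pos 1, char 'e'): match length 0
  offset=5 (pos 0, char 'a'): match length 2
Longest match has length 2 at offset 5.
next_char = character at position 5 + 2 = 7 -> 'c'

Best match: offset=5, length=2 (matching 'ae' starting at position 0)
LZ77 triple: (5, 2, 'c')


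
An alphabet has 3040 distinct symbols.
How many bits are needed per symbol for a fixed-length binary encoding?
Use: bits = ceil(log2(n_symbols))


log2(3040) = 11.5699
Bracket: 2^11 = 2048 < 3040 <= 2^12 = 4096
So ceil(log2(3040)) = 12

bits = ceil(log2(3040)) = ceil(11.5699) = 12 bits


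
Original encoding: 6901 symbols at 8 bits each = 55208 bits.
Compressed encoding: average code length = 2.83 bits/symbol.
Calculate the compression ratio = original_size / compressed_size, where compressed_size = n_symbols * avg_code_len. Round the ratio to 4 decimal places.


original_size = n_symbols * orig_bits = 6901 * 8 = 55208 bits
compressed_size = n_symbols * avg_code_len = 6901 * 2.83 = 19529.83 bits
ratio = original_size / compressed_size = 55208 / 19529.83 = 2.8269

Compression ratio = 2.8269
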